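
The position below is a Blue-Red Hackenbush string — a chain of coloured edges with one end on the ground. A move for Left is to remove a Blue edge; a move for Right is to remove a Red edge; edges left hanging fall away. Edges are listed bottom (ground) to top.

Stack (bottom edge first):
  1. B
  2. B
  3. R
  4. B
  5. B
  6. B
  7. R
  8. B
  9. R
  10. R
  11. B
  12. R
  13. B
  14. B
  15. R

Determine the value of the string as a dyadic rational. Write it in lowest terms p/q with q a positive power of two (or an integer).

val(B) = { 0 |  } → 1
val(BB) = { 0; 1 |  } → 2
val(BBR) = { 0; 1 | 2 } → 3/2
val(BBRB) = { 0; 1; 3/2 | 2 } → 7/4
val(BBRBB) = { 0; 1; 3/2; 7/4 | 2 } → 15/8
val(BBRBBB) = { 0; 1; 3/2; 7/4; 15/8 | 2 } → 31/16
val(BBRBBBR) = { 0; 1; 3/2; 7/4; 15/8 | 31/16; 2 } → 61/32
val(BBRBBBRB) = { 0; 1; 3/2; 7/4; 15/8; 61/32 | 31/16; 2 } → 123/64
val(BBRBBBRBR) = { 0; 1; 3/2; 7/4; 15/8; 61/32 | 123/64; 31/16; 2 } → 245/128
val(BBRBBBRBRR) = { 0; 1; 3/2; 7/4; 15/8; 61/32 | 245/128; 123/64; 31/16; 2 } → 489/256
val(BBRBBBRBRRB) = { 0; 1; 3/2; 7/4; 15/8; 61/32; 489/256 | 245/128; 123/64; 31/16; 2 } → 979/512
val(BBRBBBRBRRBR) = { 0; 1; 3/2; 7/4; 15/8; 61/32; 489/256 | 979/512; 245/128; 123/64; 31/16; 2 } → 1957/1024
val(BBRBBBRBRRBRB) = { 0; 1; 3/2; 7/4; 15/8; 61/32; 489/256; 1957/1024 | 979/512; 245/128; 123/64; 31/16; 2 } → 3915/2048
val(BBRBBBRBRRBRBB) = { 0; 1; 3/2; 7/4; 15/8; 61/32; 489/256; 1957/1024; 3915/2048 | 979/512; 245/128; 123/64; 31/16; 2 } → 7831/4096
val(BBRBBBRBRRBRBBR) = { 0; 1; 3/2; 7/4; 15/8; 61/32; 489/256; 1957/1024; 3915/2048 | 7831/4096; 979/512; 245/128; 123/64; 31/16; 2 } → 15661/8192

15661/8192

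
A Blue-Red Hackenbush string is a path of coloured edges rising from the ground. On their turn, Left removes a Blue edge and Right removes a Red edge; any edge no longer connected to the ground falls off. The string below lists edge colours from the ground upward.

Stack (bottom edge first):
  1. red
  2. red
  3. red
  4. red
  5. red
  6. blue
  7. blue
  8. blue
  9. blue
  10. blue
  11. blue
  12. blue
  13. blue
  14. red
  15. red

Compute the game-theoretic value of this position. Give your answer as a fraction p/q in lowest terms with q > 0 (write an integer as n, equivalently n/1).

-4103/1024

Recurse on prefixes of the 15-edge string red red red red red blue blue blue blue blue blue blue blue red red:
r: Left { (no moves) }, Right { 0 } → simplest -1
rr: Left { (no moves) }, Right { -1 0 } → simplest -2
rrr: Left { (no moves) }, Right { -2 -1 0 } → simplest -3
rrrr: Left { (no moves) }, Right { -3 -2 -1 0 } → simplest -4
rrrrr: Left { (no moves) }, Right { -4 -3 -2 -1 0 } → simplest -5
rrrrrb: Left { -5 }, Right { -4 -3 -2 -1 0 } → simplest -9/2
rrrrrbb: Left { -5 -9/2 }, Right { -4 -3 -2 -1 0 } → simplest -17/4
rrrrrbbb: Left { -5 -9/2 -17/4 }, Right { -4 -3 -2 -1 0 } → simplest -33/8
rrrrrbbbb: Left { -5 -9/2 -17/4 -33/8 }, Right { -4 -3 -2 -1 0 } → simplest -65/16
rrrrrbbbbb: Left { -5 -9/2 -17/4 -33/8 -65/16 }, Right { -4 -3 -2 -1 0 } → simplest -129/32
rrrrrbbbbbb: Left { -5 -9/2 -17/4 -33/8 -65/16 -129/32 }, Right { -4 -3 -2 -1 0 } → simplest -257/64
rrrrrbbbbbbb: Left { -5 -9/2 -17/4 -33/8 -65/16 -129/32 -257/64 }, Right { -4 -3 -2 -1 0 } → simplest -513/128
rrrrrbbbbbbbb: Left { -5 -9/2 -17/4 -33/8 -65/16 -129/32 -257/64 -513/128 }, Right { -4 -3 -2 -1 0 } → simplest -1025/256
rrrrrbbbbbbbbr: Left { -5 -9/2 -17/4 -33/8 -65/16 -129/32 -257/64 -513/128 }, Right { -1025/256 -4 -3 -2 -1 0 } → simplest -2051/512
rrrrrbbbbbbbbrr: Left { -5 -9/2 -17/4 -33/8 -65/16 -129/32 -257/64 -513/128 }, Right { -2051/512 -1025/256 -4 -3 -2 -1 0 } → simplest -4103/1024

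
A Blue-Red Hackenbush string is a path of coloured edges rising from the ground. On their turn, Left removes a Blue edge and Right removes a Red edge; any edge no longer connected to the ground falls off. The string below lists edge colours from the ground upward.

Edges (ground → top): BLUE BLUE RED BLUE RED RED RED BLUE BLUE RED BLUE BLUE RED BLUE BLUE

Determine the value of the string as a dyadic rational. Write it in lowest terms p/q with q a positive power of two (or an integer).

12727/8192

Prefix values for BLUE BLUE RED BLUE RED RED RED BLUE BLUE RED BLUE BLUE RED BLUE BLUE via {L|R} + simplicity:
B: Left { 0 }, Right { ∅ } → simplest 1
BB: Left { 0,1 }, Right { ∅ } → simplest 2
BBR: Left { 0,1 }, Right { 2 } → simplest 3/2
BBRB: Left { 0,1,3/2 }, Right { 2 } → simplest 7/4
BBRBR: Left { 0,1,3/2 }, Right { 7/4,2 } → simplest 13/8
BBRBRR: Left { 0,1,3/2 }, Right { 13/8,7/4,2 } → simplest 25/16
BBRBRRR: Left { 0,1,3/2 }, Right { 25/16,13/8,7/4,2 } → simplest 49/32
BBRBRRRB: Left { 0,1,3/2,49/32 }, Right { 25/16,13/8,7/4,2 } → simplest 99/64
BBRBRRRBB: Left { 0,1,3/2,49/32,99/64 }, Right { 25/16,13/8,7/4,2 } → simplest 199/128
BBRBRRRBBR: Left { 0,1,3/2,49/32,99/64 }, Right { 199/128,25/16,13/8,7/4,2 } → simplest 397/256
BBRBRRRBBRB: Left { 0,1,3/2,49/32,99/64,397/256 }, Right { 199/128,25/16,13/8,7/4,2 } → simplest 795/512
BBRBRRRBBRBB: Left { 0,1,3/2,49/32,99/64,397/256,795/512 }, Right { 199/128,25/16,13/8,7/4,2 } → simplest 1591/1024
BBRBRRRBBRBBR: Left { 0,1,3/2,49/32,99/64,397/256,795/512 }, Right { 1591/1024,199/128,25/16,13/8,7/4,2 } → simplest 3181/2048
BBRBRRRBBRBBRB: Left { 0,1,3/2,49/32,99/64,397/256,795/512,3181/2048 }, Right { 1591/1024,199/128,25/16,13/8,7/4,2 } → simplest 6363/4096
BBRBRRRBBRBBRBB: Left { 0,1,3/2,49/32,99/64,397/256,795/512,3181/2048,6363/4096 }, Right { 1591/1024,199/128,25/16,13/8,7/4,2 } → simplest 12727/8192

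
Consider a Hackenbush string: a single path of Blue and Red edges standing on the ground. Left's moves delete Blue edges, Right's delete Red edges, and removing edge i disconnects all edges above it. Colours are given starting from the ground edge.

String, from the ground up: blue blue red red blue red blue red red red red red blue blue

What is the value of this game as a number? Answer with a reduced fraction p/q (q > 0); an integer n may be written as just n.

5383/4096

value_1 [b]  L=[0]  R=[∅]  → 1
value_2 [bb]  L=[0, 1]  R=[∅]  → 2
value_3 [bbr]  L=[0, 1]  R=[2]  → 3/2
value_4 [bbrr]  L=[0, 1]  R=[3/2, 2]  → 5/4
value_5 [bbrrb]  L=[0, 1, 5/4]  R=[3/2, 2]  → 11/8
value_6 [bbrrbr]  L=[0, 1, 5/4]  R=[11/8, 3/2, 2]  → 21/16
value_7 [bbrrbrb]  L=[0, 1, 5/4, 21/16]  R=[11/8, 3/2, 2]  → 43/32
value_8 [bbrrbrbr]  L=[0, 1, 5/4, 21/16]  R=[43/32, 11/8, 3/2, 2]  → 85/64
value_9 [bbrrbrbrr]  L=[0, 1, 5/4, 21/16]  R=[85/64, 43/32, 11/8, 3/2, 2]  → 169/128
value_10 [bbrrbrbrrr]  L=[0, 1, 5/4, 21/16]  R=[169/128, 85/64, 43/32, 11/8, 3/2, 2]  → 337/256
value_11 [bbrrbrbrrrr]  L=[0, 1, 5/4, 21/16]  R=[337/256, 169/128, 85/64, 43/32, 11/8, 3/2, 2]  → 673/512
value_12 [bbrrbrbrrrrr]  L=[0, 1, 5/4, 21/16]  R=[673/512, 337/256, 169/128, 85/64, 43/32, 11/8, 3/2, 2]  → 1345/1024
value_13 [bbrrbrbrrrrrb]  L=[0, 1, 5/4, 21/16, 1345/1024]  R=[673/512, 337/256, 169/128, 85/64, 43/32, 11/8, 3/2, 2]  → 2691/2048
value_14 [bbrrbrbrrrrrbb]  L=[0, 1, 5/4, 21/16, 1345/1024, 2691/2048]  R=[673/512, 337/256, 169/128, 85/64, 43/32, 11/8, 3/2, 2]  → 5383/4096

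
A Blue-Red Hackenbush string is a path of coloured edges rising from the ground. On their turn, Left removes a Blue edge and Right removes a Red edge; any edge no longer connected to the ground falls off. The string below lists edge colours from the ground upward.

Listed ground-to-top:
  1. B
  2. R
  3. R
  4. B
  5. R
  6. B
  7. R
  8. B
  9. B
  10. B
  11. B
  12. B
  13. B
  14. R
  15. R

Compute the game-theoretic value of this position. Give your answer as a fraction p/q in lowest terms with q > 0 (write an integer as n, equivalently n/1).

5625/16384

B: Left { 0 }, Right { — } so simplest 1
BR: Left { 0 }, Right { 1 } so simplest 1/2
BRR: Left { 0 }, Right { 1/2,1 } so simplest 1/4
BRRB: Left { 0,1/4 }, Right { 1/2,1 } so simplest 3/8
BRRBR: Left { 0,1/4 }, Right { 3/8,1/2,1 } so simplest 5/16
BRRBRB: Left { 0,1/4,5/16 }, Right { 3/8,1/2,1 } so simplest 11/32
BRRBRBR: Left { 0,1/4,5/16 }, Right { 11/32,3/8,1/2,1 } so simplest 21/64
BRRBRBRB: Left { 0,1/4,5/16,21/64 }, Right { 11/32,3/8,1/2,1 } so simplest 43/128
BRRBRBRBB: Left { 0,1/4,5/16,21/64,43/128 }, Right { 11/32,3/8,1/2,1 } so simplest 87/256
BRRBRBRBBB: Left { 0,1/4,5/16,21/64,43/128,87/256 }, Right { 11/32,3/8,1/2,1 } so simplest 175/512
BRRBRBRBBBB: Left { 0,1/4,5/16,21/64,43/128,87/256,175/512 }, Right { 11/32,3/8,1/2,1 } so simplest 351/1024
BRRBRBRBBBBB: Left { 0,1/4,5/16,21/64,43/128,87/256,175/512,351/1024 }, Right { 11/32,3/8,1/2,1 } so simplest 703/2048
BRRBRBRBBBBBB: Left { 0,1/4,5/16,21/64,43/128,87/256,175/512,351/1024,703/2048 }, Right { 11/32,3/8,1/2,1 } so simplest 1407/4096
BRRBRBRBBBBBBR: Left { 0,1/4,5/16,21/64,43/128,87/256,175/512,351/1024,703/2048 }, Right { 1407/4096,11/32,3/8,1/2,1 } so simplest 2813/8192
BRRBRBRBBBBBBRR: Left { 0,1/4,5/16,21/64,43/128,87/256,175/512,351/1024,703/2048 }, Right { 2813/8192,1407/4096,11/32,3/8,1/2,1 } so simplest 5625/16384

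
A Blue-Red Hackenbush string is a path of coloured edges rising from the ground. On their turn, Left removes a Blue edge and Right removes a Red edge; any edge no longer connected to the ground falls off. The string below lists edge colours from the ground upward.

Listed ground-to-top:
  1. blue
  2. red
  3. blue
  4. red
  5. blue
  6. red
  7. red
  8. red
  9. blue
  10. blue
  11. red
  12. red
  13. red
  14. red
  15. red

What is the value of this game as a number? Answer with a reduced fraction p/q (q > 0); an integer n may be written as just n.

10433/16384

Prefix values for blue red blue red blue red red red blue blue red red red red red via {L|R} + simplicity:
g(b) = { 0 | ∅ } = 1
g(br) = { 0 | 1 } = 1/2
g(brb) = { 0 1/2 | 1 } = 3/4
g(brbr) = { 0 1/2 | 3/4 1 } = 5/8
g(brbrb) = { 0 1/2 5/8 | 3/4 1 } = 11/16
g(brbrbr) = { 0 1/2 5/8 | 11/16 3/4 1 } = 21/32
g(brbrbrr) = { 0 1/2 5/8 | 21/32 11/16 3/4 1 } = 41/64
g(brbrbrrr) = { 0 1/2 5/8 | 41/64 21/32 11/16 3/4 1 } = 81/128
g(brbrbrrrb) = { 0 1/2 5/8 81/128 | 41/64 21/32 11/16 3/4 1 } = 163/256
g(brbrbrrrbb) = { 0 1/2 5/8 81/128 163/256 | 41/64 21/32 11/16 3/4 1 } = 327/512
g(brbrbrrrbbr) = { 0 1/2 5/8 81/128 163/256 | 327/512 41/64 21/32 11/16 3/4 1 } = 653/1024
g(brbrbrrrbbrr) = { 0 1/2 5/8 81/128 163/256 | 653/1024 327/512 41/64 21/32 11/16 3/4 1 } = 1305/2048
g(brbrbrrrbbrrr) = { 0 1/2 5/8 81/128 163/256 | 1305/2048 653/1024 327/512 41/64 21/32 11/16 3/4 1 } = 2609/4096
g(brbrbrrrbbrrrr) = { 0 1/2 5/8 81/128 163/256 | 2609/4096 1305/2048 653/1024 327/512 41/64 21/32 11/16 3/4 1 } = 5217/8192
g(brbrbrrrbbrrrrr) = { 0 1/2 5/8 81/128 163/256 | 5217/8192 2609/4096 1305/2048 653/1024 327/512 41/64 21/32 11/16 3/4 1 } = 10433/16384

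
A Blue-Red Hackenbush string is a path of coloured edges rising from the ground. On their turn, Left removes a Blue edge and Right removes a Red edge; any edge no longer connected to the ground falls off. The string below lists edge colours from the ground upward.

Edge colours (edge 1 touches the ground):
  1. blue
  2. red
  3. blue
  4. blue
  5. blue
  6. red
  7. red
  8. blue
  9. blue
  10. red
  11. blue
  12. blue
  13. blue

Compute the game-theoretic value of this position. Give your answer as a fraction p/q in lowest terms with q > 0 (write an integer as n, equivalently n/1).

Prefix values for blue red blue blue blue red red blue blue red blue blue blue via {L|R} + simplicity:
1 of 13 · b · max L 0 · min R +∞ — 1
2 of 13 · br · max L 0 · min R 1 — 1/2
3 of 13 · brb · max L 1/2 · min R 1 — 3/4
4 of 13 · brbb · max L 3/4 · min R 1 — 7/8
5 of 13 · brbbb · max L 7/8 · min R 1 — 15/16
6 of 13 · brbbbr · max L 7/8 · min R 15/16 — 29/32
7 of 13 · brbbbrr · max L 7/8 · min R 29/32 — 57/64
8 of 13 · brbbbrrb · max L 57/64 · min R 29/32 — 115/128
9 of 13 · brbbbrrbb · max L 115/128 · min R 29/32 — 231/256
10 of 13 · brbbbrrbbr · max L 115/128 · min R 231/256 — 461/512
11 of 13 · brbbbrrbbrb · max L 461/512 · min R 231/256 — 923/1024
12 of 13 · brbbbrrbbrbb · max L 923/1024 · min R 231/256 — 1847/2048
13 of 13 · brbbbrrbbrbbb · max L 1847/2048 · min R 231/256 — 3695/4096

3695/4096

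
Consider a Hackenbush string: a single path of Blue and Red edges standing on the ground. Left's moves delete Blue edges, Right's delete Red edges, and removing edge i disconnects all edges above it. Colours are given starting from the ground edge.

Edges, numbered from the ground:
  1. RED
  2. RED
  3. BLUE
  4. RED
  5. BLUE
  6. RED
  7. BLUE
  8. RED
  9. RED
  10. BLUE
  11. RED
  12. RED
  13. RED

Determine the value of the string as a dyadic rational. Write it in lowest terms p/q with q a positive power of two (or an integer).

-3439/2048

Build value(s[:k]) for k = 1..13, string s = RED RED BLUE RED BLUE RED BLUE RED RED BLUE RED RED RED.
value_1 [R]  L=[∅]  R=[0]  gives -1
value_2 [RR]  L=[∅]  R=[-1 0]  gives -2
value_3 [RRB]  L=[-2]  R=[-1 0]  gives -3/2
value_4 [RRBR]  L=[-2]  R=[-3/2 -1 0]  gives -7/4
value_5 [RRBRB]  L=[-2 -7/4]  R=[-3/2 -1 0]  gives -13/8
value_6 [RRBRBR]  L=[-2 -7/4]  R=[-13/8 -3/2 -1 0]  gives -27/16
value_7 [RRBRBRB]  L=[-2 -7/4 -27/16]  R=[-13/8 -3/2 -1 0]  gives -53/32
value_8 [RRBRBRBR]  L=[-2 -7/4 -27/16]  R=[-53/32 -13/8 -3/2 -1 0]  gives -107/64
value_9 [RRBRBRBRR]  L=[-2 -7/4 -27/16]  R=[-107/64 -53/32 -13/8 -3/2 -1 0]  gives -215/128
value_10 [RRBRBRBRRB]  L=[-2 -7/4 -27/16 -215/128]  R=[-107/64 -53/32 -13/8 -3/2 -1 0]  gives -429/256
value_11 [RRBRBRBRRBR]  L=[-2 -7/4 -27/16 -215/128]  R=[-429/256 -107/64 -53/32 -13/8 -3/2 -1 0]  gives -859/512
value_12 [RRBRBRBRRBRR]  L=[-2 -7/4 -27/16 -215/128]  R=[-859/512 -429/256 -107/64 -53/32 -13/8 -3/2 -1 0]  gives -1719/1024
value_13 [RRBRBRBRRBRRR]  L=[-2 -7/4 -27/16 -215/128]  R=[-1719/1024 -859/512 -429/256 -107/64 -53/32 -13/8 -3/2 -1 0]  gives -3439/2048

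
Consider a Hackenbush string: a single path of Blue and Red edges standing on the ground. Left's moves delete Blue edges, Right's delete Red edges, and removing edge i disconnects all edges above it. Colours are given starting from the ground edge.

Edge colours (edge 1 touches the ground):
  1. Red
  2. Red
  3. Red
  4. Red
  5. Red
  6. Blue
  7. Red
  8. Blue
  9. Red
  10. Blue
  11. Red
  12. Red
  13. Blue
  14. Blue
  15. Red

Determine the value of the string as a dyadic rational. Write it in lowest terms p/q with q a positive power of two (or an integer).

-4787/1024

G(R) = { · | 0 } = -1
G(RR) = { · | -1; 0 } = -2
G(RRR) = { · | -2; -1; 0 } = -3
G(RRRR) = { · | -3; -2; -1; 0 } = -4
G(RRRRR) = { · | -4; -3; -2; -1; 0 } = -5
G(RRRRRB) = { -5 | -4; -3; -2; -1; 0 } = -9/2
G(RRRRRBR) = { -5 | -9/2; -4; -3; -2; -1; 0 } = -19/4
G(RRRRRBRB) = { -5; -19/4 | -9/2; -4; -3; -2; -1; 0 } = -37/8
G(RRRRRBRBR) = { -5; -19/4 | -37/8; -9/2; -4; -3; -2; -1; 0 } = -75/16
G(RRRRRBRBRB) = { -5; -19/4; -75/16 | -37/8; -9/2; -4; -3; -2; -1; 0 } = -149/32
G(RRRRRBRBRBR) = { -5; -19/4; -75/16 | -149/32; -37/8; -9/2; -4; -3; -2; -1; 0 } = -299/64
G(RRRRRBRBRBRR) = { -5; -19/4; -75/16 | -299/64; -149/32; -37/8; -9/2; -4; -3; -2; -1; 0 } = -599/128
G(RRRRRBRBRBRRB) = { -5; -19/4; -75/16; -599/128 | -299/64; -149/32; -37/8; -9/2; -4; -3; -2; -1; 0 } = -1197/256
G(RRRRRBRBRBRRBB) = { -5; -19/4; -75/16; -599/128; -1197/256 | -299/64; -149/32; -37/8; -9/2; -4; -3; -2; -1; 0 } = -2393/512
G(RRRRRBRBRBRRBBR) = { -5; -19/4; -75/16; -599/128; -1197/256 | -2393/512; -299/64; -149/32; -37/8; -9/2; -4; -3; -2; -1; 0 } = -4787/1024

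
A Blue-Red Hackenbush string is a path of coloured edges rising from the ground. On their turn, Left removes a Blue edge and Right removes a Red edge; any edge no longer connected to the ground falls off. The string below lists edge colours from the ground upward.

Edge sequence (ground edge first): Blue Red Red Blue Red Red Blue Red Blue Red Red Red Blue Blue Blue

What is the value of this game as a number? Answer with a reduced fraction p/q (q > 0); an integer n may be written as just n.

4751/16384

Recurse on prefixes of the 15-edge string Blue Red Red Blue Red Red Blue Red Blue Red Red Red Blue Blue Blue:
edge 1 of 15 (Blue): { 0 | · } ⇒ 1
edge 2 of 15 (Red): { 0 | 1 } ⇒ 1/2
edge 3 of 15 (Red): { 0 | 1/2; 1 } ⇒ 1/4
edge 4 of 15 (Blue): { 0; 1/4 | 1/2; 1 } ⇒ 3/8
edge 5 of 15 (Red): { 0; 1/4 | 3/8; 1/2; 1 } ⇒ 5/16
edge 6 of 15 (Red): { 0; 1/4 | 5/16; 3/8; 1/2; 1 } ⇒ 9/32
edge 7 of 15 (Blue): { 0; 1/4; 9/32 | 5/16; 3/8; 1/2; 1 } ⇒ 19/64
edge 8 of 15 (Red): { 0; 1/4; 9/32 | 19/64; 5/16; 3/8; 1/2; 1 } ⇒ 37/128
edge 9 of 15 (Blue): { 0; 1/4; 9/32; 37/128 | 19/64; 5/16; 3/8; 1/2; 1 } ⇒ 75/256
edge 10 of 15 (Red): { 0; 1/4; 9/32; 37/128 | 75/256; 19/64; 5/16; 3/8; 1/2; 1 } ⇒ 149/512
edge 11 of 15 (Red): { 0; 1/4; 9/32; 37/128 | 149/512; 75/256; 19/64; 5/16; 3/8; 1/2; 1 } ⇒ 297/1024
edge 12 of 15 (Red): { 0; 1/4; 9/32; 37/128 | 297/1024; 149/512; 75/256; 19/64; 5/16; 3/8; 1/2; 1 } ⇒ 593/2048
edge 13 of 15 (Blue): { 0; 1/4; 9/32; 37/128; 593/2048 | 297/1024; 149/512; 75/256; 19/64; 5/16; 3/8; 1/2; 1 } ⇒ 1187/4096
edge 14 of 15 (Blue): { 0; 1/4; 9/32; 37/128; 593/2048; 1187/4096 | 297/1024; 149/512; 75/256; 19/64; 5/16; 3/8; 1/2; 1 } ⇒ 2375/8192
edge 15 of 15 (Blue): { 0; 1/4; 9/32; 37/128; 593/2048; 1187/4096; 2375/8192 | 297/1024; 149/512; 75/256; 19/64; 5/16; 3/8; 1/2; 1 } ⇒ 4751/16384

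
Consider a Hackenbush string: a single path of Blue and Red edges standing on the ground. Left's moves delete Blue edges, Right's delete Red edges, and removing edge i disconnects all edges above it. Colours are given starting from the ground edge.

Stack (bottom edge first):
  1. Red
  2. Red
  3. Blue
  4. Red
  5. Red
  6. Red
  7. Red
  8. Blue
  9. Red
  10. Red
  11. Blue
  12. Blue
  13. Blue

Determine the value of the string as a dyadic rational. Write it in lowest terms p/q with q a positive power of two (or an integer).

-4017/2048

v(R) = { — | 0 } ⇒ -1
v(RR) = { — | -1; 0 } ⇒ -2
v(RRB) = { -2 | -1; 0 } ⇒ -3/2
v(RRBR) = { -2 | -3/2; -1; 0 } ⇒ -7/4
v(RRBRR) = { -2 | -7/4; -3/2; -1; 0 } ⇒ -15/8
v(RRBRRR) = { -2 | -15/8; -7/4; -3/2; -1; 0 } ⇒ -31/16
v(RRBRRRR) = { -2 | -31/16; -15/8; -7/4; -3/2; -1; 0 } ⇒ -63/32
v(RRBRRRRB) = { -2; -63/32 | -31/16; -15/8; -7/4; -3/2; -1; 0 } ⇒ -125/64
v(RRBRRRRBR) = { -2; -63/32 | -125/64; -31/16; -15/8; -7/4; -3/2; -1; 0 } ⇒ -251/128
v(RRBRRRRBRR) = { -2; -63/32 | -251/128; -125/64; -31/16; -15/8; -7/4; -3/2; -1; 0 } ⇒ -503/256
v(RRBRRRRBRRB) = { -2; -63/32; -503/256 | -251/128; -125/64; -31/16; -15/8; -7/4; -3/2; -1; 0 } ⇒ -1005/512
v(RRBRRRRBRRBB) = { -2; -63/32; -503/256; -1005/512 | -251/128; -125/64; -31/16; -15/8; -7/4; -3/2; -1; 0 } ⇒ -2009/1024
v(RRBRRRRBRRBBB) = { -2; -63/32; -503/256; -1005/512; -2009/1024 | -251/128; -125/64; -31/16; -15/8; -7/4; -3/2; -1; 0 } ⇒ -4017/2048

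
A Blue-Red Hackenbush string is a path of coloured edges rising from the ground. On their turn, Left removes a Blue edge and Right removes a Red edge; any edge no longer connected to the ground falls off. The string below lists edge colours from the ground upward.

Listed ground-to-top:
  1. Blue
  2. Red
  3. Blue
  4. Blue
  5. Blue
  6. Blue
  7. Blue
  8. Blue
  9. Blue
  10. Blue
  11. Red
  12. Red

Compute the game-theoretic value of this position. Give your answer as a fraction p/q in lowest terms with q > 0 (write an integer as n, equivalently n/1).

Prefix values for Blue Red Blue Blue Blue Blue Blue Blue Blue Blue Red Red via {L|R} + simplicity:
g(B) = { 0 | none } ⇒ 1
g(BR) = { 0 | 1 } ⇒ 1/2
g(BRB) = { 0; 1/2 | 1 } ⇒ 3/4
g(BRBB) = { 0; 1/2; 3/4 | 1 } ⇒ 7/8
g(BRBBB) = { 0; 1/2; 3/4; 7/8 | 1 } ⇒ 15/16
g(BRBBBB) = { 0; 1/2; 3/4; 7/8; 15/16 | 1 } ⇒ 31/32
g(BRBBBBB) = { 0; 1/2; 3/4; 7/8; 15/16; 31/32 | 1 } ⇒ 63/64
g(BRBBBBBB) = { 0; 1/2; 3/4; 7/8; 15/16; 31/32; 63/64 | 1 } ⇒ 127/128
g(BRBBBBBBB) = { 0; 1/2; 3/4; 7/8; 15/16; 31/32; 63/64; 127/128 | 1 } ⇒ 255/256
g(BRBBBBBBBB) = { 0; 1/2; 3/4; 7/8; 15/16; 31/32; 63/64; 127/128; 255/256 | 1 } ⇒ 511/512
g(BRBBBBBBBBR) = { 0; 1/2; 3/4; 7/8; 15/16; 31/32; 63/64; 127/128; 255/256 | 511/512; 1 } ⇒ 1021/1024
g(BRBBBBBBBBRR) = { 0; 1/2; 3/4; 7/8; 15/16; 31/32; 63/64; 127/128; 255/256 | 1021/1024; 511/512; 1 } ⇒ 2041/2048

2041/2048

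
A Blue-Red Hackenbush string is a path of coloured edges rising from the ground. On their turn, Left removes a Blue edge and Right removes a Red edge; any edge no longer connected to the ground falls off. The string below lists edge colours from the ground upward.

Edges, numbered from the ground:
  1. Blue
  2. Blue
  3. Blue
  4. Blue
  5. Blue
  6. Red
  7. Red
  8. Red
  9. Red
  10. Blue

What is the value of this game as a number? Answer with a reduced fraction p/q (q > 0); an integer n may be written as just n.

Prefix values for Blue Blue Blue Blue Blue Red Red Red Red Blue via {L|R} + simplicity:
1 of 10 · B · max L 0 · min R +∞ => 1
2 of 10 · BB · max L 1 · min R +∞ => 2
3 of 10 · BBB · max L 2 · min R +∞ => 3
4 of 10 · BBBB · max L 3 · min R +∞ => 4
5 of 10 · BBBBB · max L 4 · min R +∞ => 5
6 of 10 · BBBBBR · max L 4 · min R 5 => 9/2
7 of 10 · BBBBBRR · max L 4 · min R 9/2 => 17/4
8 of 10 · BBBBBRRR · max L 4 · min R 17/4 => 33/8
9 of 10 · BBBBBRRRR · max L 4 · min R 33/8 => 65/16
10 of 10 · BBBBBRRRRB · max L 65/16 · min R 33/8 => 131/32

131/32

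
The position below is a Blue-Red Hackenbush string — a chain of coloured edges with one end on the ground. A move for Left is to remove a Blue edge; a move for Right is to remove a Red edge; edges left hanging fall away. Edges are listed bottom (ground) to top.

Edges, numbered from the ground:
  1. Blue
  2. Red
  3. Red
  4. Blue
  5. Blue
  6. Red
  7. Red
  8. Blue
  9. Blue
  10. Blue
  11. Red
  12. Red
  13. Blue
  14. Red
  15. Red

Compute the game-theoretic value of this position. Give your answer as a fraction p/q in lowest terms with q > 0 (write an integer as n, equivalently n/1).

6601/16384

1 of 15 · B · max L 0 · min R +∞ -> 1
2 of 15 · BR · max L 0 · min R 1 -> 1/2
3 of 15 · BRR · max L 0 · min R 1/2 -> 1/4
4 of 15 · BRRB · max L 1/4 · min R 1/2 -> 3/8
5 of 15 · BRRBB · max L 3/8 · min R 1/2 -> 7/16
6 of 15 · BRRBBR · max L 3/8 · min R 7/16 -> 13/32
7 of 15 · BRRBBRR · max L 3/8 · min R 13/32 -> 25/64
8 of 15 · BRRBBRRB · max L 25/64 · min R 13/32 -> 51/128
9 of 15 · BRRBBRRBB · max L 51/128 · min R 13/32 -> 103/256
10 of 15 · BRRBBRRBBB · max L 103/256 · min R 13/32 -> 207/512
11 of 15 · BRRBBRRBBBR · max L 103/256 · min R 207/512 -> 413/1024
12 of 15 · BRRBBRRBBBRR · max L 103/256 · min R 413/1024 -> 825/2048
13 of 15 · BRRBBRRBBBRRB · max L 825/2048 · min R 413/1024 -> 1651/4096
14 of 15 · BRRBBRRBBBRRBR · max L 825/2048 · min R 1651/4096 -> 3301/8192
15 of 15 · BRRBBRRBBBRRBRR · max L 825/2048 · min R 3301/8192 -> 6601/16384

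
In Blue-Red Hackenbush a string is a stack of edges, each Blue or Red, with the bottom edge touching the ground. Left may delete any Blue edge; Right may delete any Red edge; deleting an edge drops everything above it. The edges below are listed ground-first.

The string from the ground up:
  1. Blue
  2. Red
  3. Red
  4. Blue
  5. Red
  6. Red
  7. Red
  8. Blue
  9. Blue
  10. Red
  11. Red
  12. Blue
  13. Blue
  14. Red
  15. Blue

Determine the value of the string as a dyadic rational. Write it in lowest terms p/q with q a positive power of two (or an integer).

4507/16384

Prefix values for Blue Red Red Blue Red Red Red Blue Blue Red Red Blue Blue Red Blue via {L|R} + simplicity:
value(B) = { 0 | (no moves) } ⇒ 1
value(BR) = { 0 | 1 } ⇒ 1/2
value(BRR) = { 0 | 1/2,1 } ⇒ 1/4
value(BRRB) = { 0,1/4 | 1/2,1 } ⇒ 3/8
value(BRRBR) = { 0,1/4 | 3/8,1/2,1 } ⇒ 5/16
value(BRRBRR) = { 0,1/4 | 5/16,3/8,1/2,1 } ⇒ 9/32
value(BRRBRRR) = { 0,1/4 | 9/32,5/16,3/8,1/2,1 } ⇒ 17/64
value(BRRBRRRB) = { 0,1/4,17/64 | 9/32,5/16,3/8,1/2,1 } ⇒ 35/128
value(BRRBRRRBB) = { 0,1/4,17/64,35/128 | 9/32,5/16,3/8,1/2,1 } ⇒ 71/256
value(BRRBRRRBBR) = { 0,1/4,17/64,35/128 | 71/256,9/32,5/16,3/8,1/2,1 } ⇒ 141/512
value(BRRBRRRBBRR) = { 0,1/4,17/64,35/128 | 141/512,71/256,9/32,5/16,3/8,1/2,1 } ⇒ 281/1024
value(BRRBRRRBBRRB) = { 0,1/4,17/64,35/128,281/1024 | 141/512,71/256,9/32,5/16,3/8,1/2,1 } ⇒ 563/2048
value(BRRBRRRBBRRBB) = { 0,1/4,17/64,35/128,281/1024,563/2048 | 141/512,71/256,9/32,5/16,3/8,1/2,1 } ⇒ 1127/4096
value(BRRBRRRBBRRBBR) = { 0,1/4,17/64,35/128,281/1024,563/2048 | 1127/4096,141/512,71/256,9/32,5/16,3/8,1/2,1 } ⇒ 2253/8192
value(BRRBRRRBBRRBBRB) = { 0,1/4,17/64,35/128,281/1024,563/2048,2253/8192 | 1127/4096,141/512,71/256,9/32,5/16,3/8,1/2,1 } ⇒ 4507/16384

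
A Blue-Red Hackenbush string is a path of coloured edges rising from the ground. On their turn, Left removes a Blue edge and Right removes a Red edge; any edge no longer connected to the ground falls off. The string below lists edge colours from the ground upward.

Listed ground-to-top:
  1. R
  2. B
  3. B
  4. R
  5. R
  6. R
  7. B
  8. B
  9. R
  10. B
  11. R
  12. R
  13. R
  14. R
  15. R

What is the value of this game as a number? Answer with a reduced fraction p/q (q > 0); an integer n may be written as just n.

1 of 15 · R · max L −∞ · min R 0 → -1
2 of 15 · RB · max L -1 · min R 0 → -1/2
3 of 15 · RBB · max L -1/2 · min R 0 → -1/4
4 of 15 · RBBR · max L -1/2 · min R -1/4 → -3/8
5 of 15 · RBBRR · max L -1/2 · min R -3/8 → -7/16
6 of 15 · RBBRRR · max L -1/2 · min R -7/16 → -15/32
7 of 15 · RBBRRRB · max L -15/32 · min R -7/16 → -29/64
8 of 15 · RBBRRRBB · max L -29/64 · min R -7/16 → -57/128
9 of 15 · RBBRRRBBR · max L -29/64 · min R -57/128 → -115/256
10 of 15 · RBBRRRBBRB · max L -115/256 · min R -57/128 → -229/512
11 of 15 · RBBRRRBBRBR · max L -115/256 · min R -229/512 → -459/1024
12 of 15 · RBBRRRBBRBRR · max L -115/256 · min R -459/1024 → -919/2048
13 of 15 · RBBRRRBBRBRRR · max L -115/256 · min R -919/2048 → -1839/4096
14 of 15 · RBBRRRBBRBRRRR · max L -115/256 · min R -1839/4096 → -3679/8192
15 of 15 · RBBRRRBBRBRRRRR · max L -115/256 · min R -3679/8192 → -7359/16384

-7359/16384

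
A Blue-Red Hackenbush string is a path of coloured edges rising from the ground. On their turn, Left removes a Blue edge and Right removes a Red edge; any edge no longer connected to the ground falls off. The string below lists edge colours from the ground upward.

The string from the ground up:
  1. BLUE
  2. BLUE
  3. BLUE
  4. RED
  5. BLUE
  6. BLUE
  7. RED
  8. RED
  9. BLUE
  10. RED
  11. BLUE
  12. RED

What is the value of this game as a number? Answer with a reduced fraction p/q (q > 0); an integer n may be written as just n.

Recurse on prefixes of the 12-edge string BLUE BLUE BLUE RED BLUE BLUE RED RED BLUE RED BLUE RED:
1 of 12 · B · max L 0 · min R +∞ gives 1
2 of 12 · BB · max L 1 · min R +∞ gives 2
3 of 12 · BBB · max L 2 · min R +∞ gives 3
4 of 12 · BBBR · max L 2 · min R 3 gives 5/2
5 of 12 · BBBRB · max L 5/2 · min R 3 gives 11/4
6 of 12 · BBBRBB · max L 11/4 · min R 3 gives 23/8
7 of 12 · BBBRBBR · max L 11/4 · min R 23/8 gives 45/16
8 of 12 · BBBRBBRR · max L 11/4 · min R 45/16 gives 89/32
9 of 12 · BBBRBBRRB · max L 89/32 · min R 45/16 gives 179/64
10 of 12 · BBBRBBRRBR · max L 89/32 · min R 179/64 gives 357/128
11 of 12 · BBBRBBRRBRB · max L 357/128 · min R 179/64 gives 715/256
12 of 12 · BBBRBBRRBRBR · max L 357/128 · min R 715/256 gives 1429/512

1429/512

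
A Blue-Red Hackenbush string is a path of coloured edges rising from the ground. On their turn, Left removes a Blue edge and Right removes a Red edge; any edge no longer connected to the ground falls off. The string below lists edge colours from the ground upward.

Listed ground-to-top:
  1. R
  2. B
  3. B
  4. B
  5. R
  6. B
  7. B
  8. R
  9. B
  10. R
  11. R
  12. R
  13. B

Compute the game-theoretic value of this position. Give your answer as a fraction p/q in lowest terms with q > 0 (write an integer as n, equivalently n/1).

Build value(s[:k]) for k = 1..13, string s = R B B B R B B R B R R R B.
1 of 13 · R · max L −∞ · min R 0 => -1
2 of 13 · RB · max L -1 · min R 0 => -1/2
3 of 13 · RBB · max L -1/2 · min R 0 => -1/4
4 of 13 · RBBB · max L -1/4 · min R 0 => -1/8
5 of 13 · RBBBR · max L -1/4 · min R -1/8 => -3/16
6 of 13 · RBBBRB · max L -3/16 · min R -1/8 => -5/32
7 of 13 · RBBBRBB · max L -5/32 · min R -1/8 => -9/64
8 of 13 · RBBBRBBR · max L -5/32 · min R -9/64 => -19/128
9 of 13 · RBBBRBBRB · max L -19/128 · min R -9/64 => -37/256
10 of 13 · RBBBRBBRBR · max L -19/128 · min R -37/256 => -75/512
11 of 13 · RBBBRBBRBRR · max L -19/128 · min R -75/512 => -151/1024
12 of 13 · RBBBRBBRBRRR · max L -19/128 · min R -151/1024 => -303/2048
13 of 13 · RBBBRBBRBRRRB · max L -303/2048 · min R -151/1024 => -605/4096

-605/4096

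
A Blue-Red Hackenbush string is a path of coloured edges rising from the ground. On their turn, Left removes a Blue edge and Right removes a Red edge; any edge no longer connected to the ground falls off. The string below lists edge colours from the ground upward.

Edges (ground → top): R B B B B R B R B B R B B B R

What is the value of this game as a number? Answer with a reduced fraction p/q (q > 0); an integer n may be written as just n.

Prefix values for R B B B B R B R B B R B B B R via {L|R} + simplicity:
val(R) = { none | 0 } gives -1
val(RB) = { -1 | 0 } gives -1/2
val(RBB) = { -1 -1/2 | 0 } gives -1/4
val(RBBB) = { -1 -1/2 -1/4 | 0 } gives -1/8
val(RBBBB) = { -1 -1/2 -1/4 -1/8 | 0 } gives -1/16
val(RBBBBR) = { -1 -1/2 -1/4 -1/8 | -1/16 0 } gives -3/32
val(RBBBBRB) = { -1 -1/2 -1/4 -1/8 -3/32 | -1/16 0 } gives -5/64
val(RBBBBRBR) = { -1 -1/2 -1/4 -1/8 -3/32 | -5/64 -1/16 0 } gives -11/128
val(RBBBBRBRB) = { -1 -1/2 -1/4 -1/8 -3/32 -11/128 | -5/64 -1/16 0 } gives -21/256
val(RBBBBRBRBB) = { -1 -1/2 -1/4 -1/8 -3/32 -11/128 -21/256 | -5/64 -1/16 0 } gives -41/512
val(RBBBBRBRBBR) = { -1 -1/2 -1/4 -1/8 -3/32 -11/128 -21/256 | -41/512 -5/64 -1/16 0 } gives -83/1024
val(RBBBBRBRBBRB) = { -1 -1/2 -1/4 -1/8 -3/32 -11/128 -21/256 -83/1024 | -41/512 -5/64 -1/16 0 } gives -165/2048
val(RBBBBRBRBBRBB) = { -1 -1/2 -1/4 -1/8 -3/32 -11/128 -21/256 -83/1024 -165/2048 | -41/512 -5/64 -1/16 0 } gives -329/4096
val(RBBBBRBRBBRBBB) = { -1 -1/2 -1/4 -1/8 -3/32 -11/128 -21/256 -83/1024 -165/2048 -329/4096 | -41/512 -5/64 -1/16 0 } gives -657/8192
val(RBBBBRBRBBRBBBR) = { -1 -1/2 -1/4 -1/8 -3/32 -11/128 -21/256 -83/1024 -165/2048 -329/4096 | -657/8192 -41/512 -5/64 -1/16 0 } gives -1315/16384

-1315/16384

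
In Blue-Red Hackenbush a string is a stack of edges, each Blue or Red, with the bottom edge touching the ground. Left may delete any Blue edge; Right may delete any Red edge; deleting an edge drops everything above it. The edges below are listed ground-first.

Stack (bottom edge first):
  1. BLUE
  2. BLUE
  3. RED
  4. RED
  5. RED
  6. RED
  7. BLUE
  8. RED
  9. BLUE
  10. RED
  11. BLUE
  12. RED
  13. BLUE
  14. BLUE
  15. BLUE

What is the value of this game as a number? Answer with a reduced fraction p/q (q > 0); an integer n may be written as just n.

8879/8192

Recurse on prefixes of the 15-edge string BLUE BLUE RED RED RED RED BLUE RED BLUE RED BLUE RED BLUE BLUE BLUE:
step 1: add BLUE to get B; options L={ 0 } R={ · } → 1
step 2: add BLUE to get BB; options L={ 0 1 } R={ · } → 2
step 3: add RED to get BBR; options L={ 0 1 } R={ 2 } → 3/2
step 4: add RED to get BBRR; options L={ 0 1 } R={ 3/2 2 } → 5/4
step 5: add RED to get BBRRR; options L={ 0 1 } R={ 5/4 3/2 2 } → 9/8
step 6: add RED to get BBRRRR; options L={ 0 1 } R={ 9/8 5/4 3/2 2 } → 17/16
step 7: add BLUE to get BBRRRRB; options L={ 0 1 17/16 } R={ 9/8 5/4 3/2 2 } → 35/32
step 8: add RED to get BBRRRRBR; options L={ 0 1 17/16 } R={ 35/32 9/8 5/4 3/2 2 } → 69/64
step 9: add BLUE to get BBRRRRBRB; options L={ 0 1 17/16 69/64 } R={ 35/32 9/8 5/4 3/2 2 } → 139/128
step 10: add RED to get BBRRRRBRBR; options L={ 0 1 17/16 69/64 } R={ 139/128 35/32 9/8 5/4 3/2 2 } → 277/256
step 11: add BLUE to get BBRRRRBRBRB; options L={ 0 1 17/16 69/64 277/256 } R={ 139/128 35/32 9/8 5/4 3/2 2 } → 555/512
step 12: add RED to get BBRRRRBRBRBR; options L={ 0 1 17/16 69/64 277/256 } R={ 555/512 139/128 35/32 9/8 5/4 3/2 2 } → 1109/1024
step 13: add BLUE to get BBRRRRBRBRBRB; options L={ 0 1 17/16 69/64 277/256 1109/1024 } R={ 555/512 139/128 35/32 9/8 5/4 3/2 2 } → 2219/2048
step 14: add BLUE to get BBRRRRBRBRBRBB; options L={ 0 1 17/16 69/64 277/256 1109/1024 2219/2048 } R={ 555/512 139/128 35/32 9/8 5/4 3/2 2 } → 4439/4096
step 15: add BLUE to get BBRRRRBRBRBRBBB; options L={ 0 1 17/16 69/64 277/256 1109/1024 2219/2048 4439/4096 } R={ 555/512 139/128 35/32 9/8 5/4 3/2 2 } → 8879/8192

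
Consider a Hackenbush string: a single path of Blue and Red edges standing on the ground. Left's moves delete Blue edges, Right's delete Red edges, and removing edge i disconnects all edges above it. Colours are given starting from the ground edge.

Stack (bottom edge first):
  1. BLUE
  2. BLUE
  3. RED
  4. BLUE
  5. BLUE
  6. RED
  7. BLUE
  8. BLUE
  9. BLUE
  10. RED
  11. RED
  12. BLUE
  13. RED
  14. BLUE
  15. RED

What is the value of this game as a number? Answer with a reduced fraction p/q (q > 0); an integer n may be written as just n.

value(B) = { 0 | — } so 1
value(BB) = { 0 1 | — } so 2
value(BBR) = { 0 1 | 2 } so 3/2
value(BBRB) = { 0 1 3/2 | 2 } so 7/4
value(BBRBB) = { 0 1 3/2 7/4 | 2 } so 15/8
value(BBRBBR) = { 0 1 3/2 7/4 | 15/8 2 } so 29/16
value(BBRBBRB) = { 0 1 3/2 7/4 29/16 | 15/8 2 } so 59/32
value(BBRBBRBB) = { 0 1 3/2 7/4 29/16 59/32 | 15/8 2 } so 119/64
value(BBRBBRBBB) = { 0 1 3/2 7/4 29/16 59/32 119/64 | 15/8 2 } so 239/128
value(BBRBBRBBBR) = { 0 1 3/2 7/4 29/16 59/32 119/64 | 239/128 15/8 2 } so 477/256
value(BBRBBRBBBRR) = { 0 1 3/2 7/4 29/16 59/32 119/64 | 477/256 239/128 15/8 2 } so 953/512
value(BBRBBRBBBRRB) = { 0 1 3/2 7/4 29/16 59/32 119/64 953/512 | 477/256 239/128 15/8 2 } so 1907/1024
value(BBRBBRBBBRRBR) = { 0 1 3/2 7/4 29/16 59/32 119/64 953/512 | 1907/1024 477/256 239/128 15/8 2 } so 3813/2048
value(BBRBBRBBBRRBRB) = { 0 1 3/2 7/4 29/16 59/32 119/64 953/512 3813/2048 | 1907/1024 477/256 239/128 15/8 2 } so 7627/4096
value(BBRBBRBBBRRBRBR) = { 0 1 3/2 7/4 29/16 59/32 119/64 953/512 3813/2048 | 7627/4096 1907/1024 477/256 239/128 15/8 2 } so 15253/8192

15253/8192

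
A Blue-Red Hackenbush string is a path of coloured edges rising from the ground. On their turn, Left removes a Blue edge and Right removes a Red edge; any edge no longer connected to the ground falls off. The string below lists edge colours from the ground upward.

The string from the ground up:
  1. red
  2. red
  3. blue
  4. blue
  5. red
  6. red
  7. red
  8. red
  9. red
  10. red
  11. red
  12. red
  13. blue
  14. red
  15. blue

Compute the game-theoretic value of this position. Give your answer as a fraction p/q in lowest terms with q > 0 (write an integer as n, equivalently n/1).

Build value(s[:k]) for k = 1..15, string s = red red blue blue red red red red red red red red blue red blue.
r: Left { none }, Right { 0 } => simplest -1
rr: Left { none }, Right { -1,0 } => simplest -2
rrb: Left { -2 }, Right { -1,0 } => simplest -3/2
rrbb: Left { -2,-3/2 }, Right { -1,0 } => simplest -5/4
rrbbr: Left { -2,-3/2 }, Right { -5/4,-1,0 } => simplest -11/8
rrbbrr: Left { -2,-3/2 }, Right { -11/8,-5/4,-1,0 } => simplest -23/16
rrbbrrr: Left { -2,-3/2 }, Right { -23/16,-11/8,-5/4,-1,0 } => simplest -47/32
rrbbrrrr: Left { -2,-3/2 }, Right { -47/32,-23/16,-11/8,-5/4,-1,0 } => simplest -95/64
rrbbrrrrr: Left { -2,-3/2 }, Right { -95/64,-47/32,-23/16,-11/8,-5/4,-1,0 } => simplest -191/128
rrbbrrrrrr: Left { -2,-3/2 }, Right { -191/128,-95/64,-47/32,-23/16,-11/8,-5/4,-1,0 } => simplest -383/256
rrbbrrrrrrr: Left { -2,-3/2 }, Right { -383/256,-191/128,-95/64,-47/32,-23/16,-11/8,-5/4,-1,0 } => simplest -767/512
rrbbrrrrrrrr: Left { -2,-3/2 }, Right { -767/512,-383/256,-191/128,-95/64,-47/32,-23/16,-11/8,-5/4,-1,0 } => simplest -1535/1024
rrbbrrrrrrrrb: Left { -2,-3/2,-1535/1024 }, Right { -767/512,-383/256,-191/128,-95/64,-47/32,-23/16,-11/8,-5/4,-1,0 } => simplest -3069/2048
rrbbrrrrrrrrbr: Left { -2,-3/2,-1535/1024 }, Right { -3069/2048,-767/512,-383/256,-191/128,-95/64,-47/32,-23/16,-11/8,-5/4,-1,0 } => simplest -6139/4096
rrbbrrrrrrrrbrb: Left { -2,-3/2,-1535/1024,-6139/4096 }, Right { -3069/2048,-767/512,-383/256,-191/128,-95/64,-47/32,-23/16,-11/8,-5/4,-1,0 } => simplest -12277/8192

-12277/8192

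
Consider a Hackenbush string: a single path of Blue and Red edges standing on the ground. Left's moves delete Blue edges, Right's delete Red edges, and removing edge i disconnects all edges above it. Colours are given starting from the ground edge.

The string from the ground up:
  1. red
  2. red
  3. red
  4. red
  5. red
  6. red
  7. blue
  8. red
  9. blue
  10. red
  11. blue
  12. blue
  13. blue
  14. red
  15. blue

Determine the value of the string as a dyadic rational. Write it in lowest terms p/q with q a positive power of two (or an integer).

-2885/512

G(r) = {  | 0 } — -1
G(rr) = {  | -1,0 } — -2
G(rrr) = {  | -2,-1,0 } — -3
G(rrrr) = {  | -3,-2,-1,0 } — -4
G(rrrrr) = {  | -4,-3,-2,-1,0 } — -5
G(rrrrrr) = {  | -5,-4,-3,-2,-1,0 } — -6
G(rrrrrrb) = { -6 | -5,-4,-3,-2,-1,0 } — -11/2
G(rrrrrrbr) = { -6 | -11/2,-5,-4,-3,-2,-1,0 } — -23/4
G(rrrrrrbrb) = { -6,-23/4 | -11/2,-5,-4,-3,-2,-1,0 } — -45/8
G(rrrrrrbrbr) = { -6,-23/4 | -45/8,-11/2,-5,-4,-3,-2,-1,0 } — -91/16
G(rrrrrrbrbrb) = { -6,-23/4,-91/16 | -45/8,-11/2,-5,-4,-3,-2,-1,0 } — -181/32
G(rrrrrrbrbrbb) = { -6,-23/4,-91/16,-181/32 | -45/8,-11/2,-5,-4,-3,-2,-1,0 } — -361/64
G(rrrrrrbrbrbbb) = { -6,-23/4,-91/16,-181/32,-361/64 | -45/8,-11/2,-5,-4,-3,-2,-1,0 } — -721/128
G(rrrrrrbrbrbbbr) = { -6,-23/4,-91/16,-181/32,-361/64 | -721/128,-45/8,-11/2,-5,-4,-3,-2,-1,0 } — -1443/256
G(rrrrrrbrbrbbbrb) = { -6,-23/4,-91/16,-181/32,-361/64,-1443/256 | -721/128,-45/8,-11/2,-5,-4,-3,-2,-1,0 } — -2885/512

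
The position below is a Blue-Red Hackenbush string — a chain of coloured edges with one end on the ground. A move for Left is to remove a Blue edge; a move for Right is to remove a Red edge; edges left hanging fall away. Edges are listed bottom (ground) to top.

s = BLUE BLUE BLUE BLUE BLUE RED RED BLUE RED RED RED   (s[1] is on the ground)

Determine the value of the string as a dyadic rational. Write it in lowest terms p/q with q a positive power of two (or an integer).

Recurse on prefixes of the 11-edge string BLUE BLUE BLUE BLUE BLUE RED RED BLUE RED RED RED:
value_1 [B]  L=[0]  R=[none]  so 1
value_2 [BB]  L=[0 1]  R=[none]  so 2
value_3 [BBB]  L=[0 1 2]  R=[none]  so 3
value_4 [BBBB]  L=[0 1 2 3]  R=[none]  so 4
value_5 [BBBBB]  L=[0 1 2 3 4]  R=[none]  so 5
value_6 [BBBBBR]  L=[0 1 2 3 4]  R=[5]  so 9/2
value_7 [BBBBBRR]  L=[0 1 2 3 4]  R=[9/2 5]  so 17/4
value_8 [BBBBBRRB]  L=[0 1 2 3 4 17/4]  R=[9/2 5]  so 35/8
value_9 [BBBBBRRBR]  L=[0 1 2 3 4 17/4]  R=[35/8 9/2 5]  so 69/16
value_10 [BBBBBRRBRR]  L=[0 1 2 3 4 17/4]  R=[69/16 35/8 9/2 5]  so 137/32
value_11 [BBBBBRRBRRR]  L=[0 1 2 3 4 17/4]  R=[137/32 69/16 35/8 9/2 5]  so 273/64

273/64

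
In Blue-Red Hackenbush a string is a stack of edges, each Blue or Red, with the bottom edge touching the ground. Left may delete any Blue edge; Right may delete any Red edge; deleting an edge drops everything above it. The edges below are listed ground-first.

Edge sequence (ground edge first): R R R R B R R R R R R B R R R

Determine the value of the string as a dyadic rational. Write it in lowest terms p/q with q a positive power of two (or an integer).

step 1: add R to get R; options L={ — } R={ 0 } → -1
step 2: add R to get RR; options L={ — } R={ -1; 0 } → -2
step 3: add R to get RRR; options L={ — } R={ -2; -1; 0 } → -3
step 4: add R to get RRRR; options L={ — } R={ -3; -2; -1; 0 } → -4
step 5: add B to get RRRRB; options L={ -4 } R={ -3; -2; -1; 0 } → -7/2
step 6: add R to get RRRRBR; options L={ -4 } R={ -7/2; -3; -2; -1; 0 } → -15/4
step 7: add R to get RRRRBRR; options L={ -4 } R={ -15/4; -7/2; -3; -2; -1; 0 } → -31/8
step 8: add R to get RRRRBRRR; options L={ -4 } R={ -31/8; -15/4; -7/2; -3; -2; -1; 0 } → -63/16
step 9: add R to get RRRRBRRRR; options L={ -4 } R={ -63/16; -31/8; -15/4; -7/2; -3; -2; -1; 0 } → -127/32
step 10: add R to get RRRRBRRRRR; options L={ -4 } R={ -127/32; -63/16; -31/8; -15/4; -7/2; -3; -2; -1; 0 } → -255/64
step 11: add R to get RRRRBRRRRRR; options L={ -4 } R={ -255/64; -127/32; -63/16; -31/8; -15/4; -7/2; -3; -2; -1; 0 } → -511/128
step 12: add B to get RRRRBRRRRRRB; options L={ -4; -511/128 } R={ -255/64; -127/32; -63/16; -31/8; -15/4; -7/2; -3; -2; -1; 0 } → -1021/256
step 13: add R to get RRRRBRRRRRRBR; options L={ -4; -511/128 } R={ -1021/256; -255/64; -127/32; -63/16; -31/8; -15/4; -7/2; -3; -2; -1; 0 } → -2043/512
step 14: add R to get RRRRBRRRRRRBRR; options L={ -4; -511/128 } R={ -2043/512; -1021/256; -255/64; -127/32; -63/16; -31/8; -15/4; -7/2; -3; -2; -1; 0 } → -4087/1024
step 15: add R to get RRRRBRRRRRRBRRR; options L={ -4; -511/128 } R={ -4087/1024; -2043/512; -1021/256; -255/64; -127/32; -63/16; -31/8; -15/4; -7/2; -3; -2; -1; 0 } → -8175/2048

-8175/2048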